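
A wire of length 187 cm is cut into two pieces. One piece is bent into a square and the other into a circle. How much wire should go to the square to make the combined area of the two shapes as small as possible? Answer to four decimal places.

104.7385

Let x be the length used for the square. Square side x/4; circle radius (187−x)/(2π).
A(x) = (x/4)² + π·((187−x)/(2π))² = x²/16 + (187−x)²/(4π) for 0 ≤ x ≤ 187. A'(x) = x/8 − (187−x)/(2π) = 0 gives x = 4·187/(π+4) ≈ 104.7385.
A'' = 1/8 + 1/(2π) > 0, so this gives the minimum combined area; x ≈ 104.7385 cm to the square.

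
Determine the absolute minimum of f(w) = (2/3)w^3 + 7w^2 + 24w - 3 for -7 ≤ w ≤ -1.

Differentiating, f'(w) = 2w^2 + 14w + 24; which vanishes at w = -4 and w = -3.
Compare values at every candidate in [-7, -1]: f(-7) = -170/3; f(-4) = -89/3; f(-3) = -30; f(-1) = -62/3.
Hence the absolute minimum is -170/3 at w = -7.

-170/3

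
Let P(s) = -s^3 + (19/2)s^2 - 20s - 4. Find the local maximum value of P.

P'(s) = -3s^2 + 19s - 20. Setting P'(s) = 0 gives s ∈ {4/3, 5}.
P''(s) = -6s + 19. P''(4/3) = 11 > 0 ⇒ local minimum; P''(5) = -11 < 0 ⇒ local maximum.
So the local maximum value is P(5) = 17/2.

17/2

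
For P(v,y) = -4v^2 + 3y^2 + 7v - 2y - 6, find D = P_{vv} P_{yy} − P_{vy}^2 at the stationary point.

-48

∂P/∂v = -8v + 7 = 0 and ∂P/∂y = 6y - 2 = 0, so (v, y) = (7/8, 1/3).
The Hessian has P_{vv} = -8, P_{yy} = 6, P_{vy} = 0, giving D = -48 < 0, so the point is a saddle point.
D = (-8)·(6) − (0)^2 = -48.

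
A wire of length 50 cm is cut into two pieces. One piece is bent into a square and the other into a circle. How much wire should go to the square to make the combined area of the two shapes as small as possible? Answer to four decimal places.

28.0050

Let x be the length used for the square. Square side x/4; circle radius (50−x)/(2π).
A(x) = (x/4)² + π·((50−x)/(2π))² = x²/16 + (50−x)²/(4π) for 0 ≤ x ≤ 50. A'(x) = x/8 − (50−x)/(2π) = 0 gives x = 4·50/(π+4) ≈ 28.0050.
A'' = 1/8 + 1/(2π) > 0, so this gives the minimum combined area; x ≈ 28.0050 cm to the square.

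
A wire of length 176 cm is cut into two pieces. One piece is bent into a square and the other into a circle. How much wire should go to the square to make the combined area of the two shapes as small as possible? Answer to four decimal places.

98.5775

Let x be the length used for the square. Square side x/4; circle radius (176−x)/(2π).
A(x) = (x/4)² + π·((176−x)/(2π))² = x²/16 + (176−x)²/(4π) for 0 ≤ x ≤ 176. A'(x) = x/8 − (176−x)/(2π) = 0 gives x = 4·176/(π+4) ≈ 98.5775.
A'' = 1/8 + 1/(2π) > 0, so this gives the minimum combined area; x ≈ 98.5775 cm to the square.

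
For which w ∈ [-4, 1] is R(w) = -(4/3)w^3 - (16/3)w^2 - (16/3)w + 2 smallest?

1

Differentiating, R'(w) = -4w^2 - (32/3)w - 16/3; which vanishes at w = -2 and w = -2/3.
Compare values at every candidate in [-4, 1]: R(-4) = 70/3; R(-2) = 2; R(-2/3) = 290/81; R(1) = -10.
The minimum over the interval is -10, attained at w = 1.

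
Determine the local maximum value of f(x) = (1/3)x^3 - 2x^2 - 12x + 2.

46/3

f'(x) = x^2 - 4x - 12 = 0 at x = -2, 6.
Since f''(x) = 2x - 4, we get f''(-2) = -8 < 0 ⇒ local maximum; f''(6) = 8 > 0 ⇒ local minimum.
Thus f has its local maximum at x = -2, with value 46/3.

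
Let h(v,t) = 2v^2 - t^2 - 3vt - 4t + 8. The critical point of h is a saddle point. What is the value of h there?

∂h/∂v = 4v - 3t = 0 and ∂h/∂t = -3v - 2t - 4 = 0, so (v, t) = (-12/17, -16/17).
The Hessian has h_{vv} = 4, h_{tt} = -2, h_{vt} = -3, giving D = -17 < 0, so the point is a saddle point.
h(-12/17, -16/17) = 168/17.

168/17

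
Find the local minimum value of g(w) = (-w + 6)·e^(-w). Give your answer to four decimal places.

-0.0009

By the product rule, g'(w) = (w - 7)·e^(-w). Since e^(-w) > 0, the only critical point is w = 7.
g''(7) has the same sign as 1 > 0, so this is a local minimum.
g(7) = (-1)·e^(-7) ≈ -0.0009.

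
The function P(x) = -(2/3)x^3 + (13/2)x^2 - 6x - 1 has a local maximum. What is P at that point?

P'(x) = -2x^2 + 13x - 6 = 0 at x = 1/2, 6.
Second-derivative test with P''(x) = -4x + 13: P''(1/2) = 11 > 0 ⇒ local minimum; P''(6) = -11 < 0 ⇒ local maximum.
So the local maximum value is P(6) = 53.

53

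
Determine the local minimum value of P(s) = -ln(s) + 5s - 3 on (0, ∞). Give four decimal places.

-0.3906

P'(s) = -1/s + 5 = 0 gives s = 1/5.
P''(s) = 1/s², which is positive for s > 0, so this is a local minimum.
P(1/5) = -1·ln(1/5) + 1 - 3 ≈ -0.3906.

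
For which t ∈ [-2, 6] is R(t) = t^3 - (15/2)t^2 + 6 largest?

R'(t) = 3t^2 - 15t, which vanishes at t = 0 and t = 5.
Candidates: R(-2) = -32, R(0) = 6, R(5) = -113/2, R(6) = -48.
Hence the absolute maximum is 6 at t = 0.

0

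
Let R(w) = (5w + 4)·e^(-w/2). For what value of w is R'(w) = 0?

6/5

Differentiating with the product rule gives R'(w) = (-(5/2)w + 3)·e^(-w/2). Since e^(-w/2) > 0, the only critical point is w = 6/5.
R''(6/5) has the same sign as -5/2 < 0, so this is a local maximum.
R(6/5) = (10)·e^(-3/5) ≈ 5.4881.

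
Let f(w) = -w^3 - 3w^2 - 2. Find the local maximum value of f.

-2

f'(w) = -3w^2 - 6w. Setting f'(w) = 0 gives w ∈ {-2, 0}.
Second-derivative test with f''(w) = -6w - 6: f''(-2) = 6 > 0 ⇒ local minimum; f''(0) = -6 < 0 ⇒ local maximum.
Thus f has its local maximum at w = 0, with value -2.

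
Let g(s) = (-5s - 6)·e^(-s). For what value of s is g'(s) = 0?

-1/5

g'(s) = (-5)·e^(-s) + (-5s - 6)·(-1)·e^(-s) = (5s + 1)·e^(-s). Since e^(-s) > 0, the only critical point is s = -1/5.
g''(-1/5) has the same sign as 5 > 0, so this is a local minimum.
g(-1/5) = (-5)·e^(1/5) ≈ -6.1070.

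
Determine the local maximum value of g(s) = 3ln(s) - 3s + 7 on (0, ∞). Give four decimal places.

g'(s) = 3/s − 3 = 0 gives s = 1.
g''(s) = -3/s², which is negative for s > 0, so this is a local maximum.
g(1) = 3·ln(1) - 3 + 7 ≈ 4.0000.

4.0000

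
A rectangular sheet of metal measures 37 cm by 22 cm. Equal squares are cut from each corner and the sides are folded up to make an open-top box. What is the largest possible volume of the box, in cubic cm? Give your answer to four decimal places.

With cut size x, the volume is V(x) = x(37 − 2x)(22 − 2x) for 0 < x < 11.
V'(x) = 12x^2 − 236x + 814. Setting V'(x) = 0 gives x ≈ 4.4611 (the root in (0, 11)).
V''(x) = 24x − 236 is negative there, so this is the maximum; V ≈ 1638.0974.

1638.0974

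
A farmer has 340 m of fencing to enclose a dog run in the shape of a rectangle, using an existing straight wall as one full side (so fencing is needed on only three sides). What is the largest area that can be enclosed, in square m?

Let the sides perpendicular to the wall have length x and the parallel side y, so 2x + y = 340 and the area is A = xy = x(340 − 2x).
A'(x) = 340 − 4x = 0 gives x = 85, and A''(x) = −4 < 0 confirms a maximum.
Then y = 340 − 2·85 = 170 and A = 14450.

14450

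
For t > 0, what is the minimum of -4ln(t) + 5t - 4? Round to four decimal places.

f'(t) = -4/t + 5 = 0 gives t = 4/5.
f''(t) = 4/t², which is positive for t > 0, so this is a local minimum.
f(4/5) = -4·ln(4/5) + 4 - 4 ≈ 0.8926.

0.8926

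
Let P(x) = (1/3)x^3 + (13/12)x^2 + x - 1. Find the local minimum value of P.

-104/81

P'(x) = x^2 + (13/6)x + 1 = 0 at x = -3/2, -2/3.
Since P''(x) = 2x + 13/6, we get P''(-3/2) = -5/6 < 0 ⇒ local maximum; P''(-2/3) = 5/6 > 0 ⇒ local minimum.
Thus P has its local minimum at x = -2/3, with value -104/81.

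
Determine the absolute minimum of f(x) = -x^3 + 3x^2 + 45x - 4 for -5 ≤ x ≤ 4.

The derivative is -3x^2 + 6x + 45, whose only zero in [-5, 4] is x = -3.
Evaluating at the critical points and endpoints: f(-5) = -29, f(-3) = -85, f(4) = 160.
The minimum over the interval is -85, attained at x = -3.

-85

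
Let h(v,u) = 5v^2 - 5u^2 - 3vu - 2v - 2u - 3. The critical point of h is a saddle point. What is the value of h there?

∂h/∂v = 10v - 3u - 2 = 0 and ∂h/∂u = -3v - 10u - 2 = 0, so (v, u) = (14/109, -26/109).
The Hessian has h_{vv} = 10, h_{uu} = -10, h_{vu} = -3, giving D = -109 < 0, so the point is a saddle point.
h(14/109, -26/109) = -315/109.

-315/109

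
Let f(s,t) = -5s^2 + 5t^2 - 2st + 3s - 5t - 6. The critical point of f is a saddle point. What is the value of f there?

-367/52

∂f/∂s = -10s - 2t + 3 = 0 and ∂f/∂t = -2s + 10t - 5 = 0, so (s, t) = (5/26, 7/13).
The Hessian has f_{ss} = -10, f_{tt} = 10, f_{st} = -2, giving D = -104 < 0, so the point is a saddle point.
f(5/26, 7/13) = -367/52.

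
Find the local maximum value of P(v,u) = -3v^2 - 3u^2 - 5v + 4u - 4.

∂P/∂v = -6v - 5 = 0 and ∂P/∂u = -6u + 4 = 0, so (v, u) = (-5/6, 2/3).
The Hessian has P_{vv} = -6, P_{uu} = -6, P_{vu} = 0, giving D = 36 > 0 with P_{vv} < 0, so the point is a local maximum.
P(-5/6, 2/3) = -7/12.

-7/12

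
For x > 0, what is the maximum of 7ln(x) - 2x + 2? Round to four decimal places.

P'(x) = 7/x − 2 = 0 gives x = 7/2.
P''(x) = -7/x², which is negative for x > 0, so this is a local maximum.
P(7/2) = 7·ln(7/2) - 7 + 2 ≈ 3.7693.

3.7693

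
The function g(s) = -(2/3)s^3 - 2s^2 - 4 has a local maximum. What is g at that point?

-4

Critical points: g'(s) = -2s^2 - 4s vanishes at s = -2, 0.
Since g''(s) = -4s - 4, we get g''(-2) = 4 > 0 ⇒ local minimum; g''(0) = -4 < 0 ⇒ local maximum.
Thus g has its local maximum at s = 0, with value -4.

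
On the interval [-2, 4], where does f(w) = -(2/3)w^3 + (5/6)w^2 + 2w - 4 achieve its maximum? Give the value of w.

Differentiating, f'(w) = -2w^2 + (5/3)w + 2; which vanishes at w = -2/3 and w = 3/2.
Compare values at every candidate in [-2, 4]: f(-2) = 2/3; f(-2/3) = -386/81; f(3/2) = -11/8; f(4) = -76/3.
The maximum over the interval is 2/3, attained at w = -2.

-2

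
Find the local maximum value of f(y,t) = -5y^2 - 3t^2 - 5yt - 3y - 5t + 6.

∂f/∂y = -10y - 5t - 3 = 0 and ∂f/∂t = -5y - 6t - 5 = 0, so (y, t) = (1/5, -1).
The Hessian has f_{yy} = -10, f_{tt} = -6, f_{yt} = -5, giving D = 35 > 0 with f_{yy} < 0, so the point is a local maximum.
f(1/5, -1) = 41/5.

41/5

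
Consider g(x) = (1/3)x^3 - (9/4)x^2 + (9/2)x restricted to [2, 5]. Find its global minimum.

9/4

Differentiating, g'(x) = x^2 - (9/2)x + 9/2; whose only zero in [2, 5] is x = 3.
Evaluating at the critical points and endpoints: g(2) = 8/3; g(3) = 9/4; g(5) = 95/12.
Hence the absolute minimum is 9/4 at x = 3.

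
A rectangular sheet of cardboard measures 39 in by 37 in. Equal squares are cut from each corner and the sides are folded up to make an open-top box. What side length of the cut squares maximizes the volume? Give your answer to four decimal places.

With cut size x, the volume is V(x) = x(39 − 2x)(37 − 2x) for 0 < x < 18.5.
V'(x) = 12x^2 − 304x + 1443. Setting V'(x) = 0 gives x ≈ 6.3268 (the root in (0, 18.5)).
V''(x) = 24x − 304 is negative there, so this is the maximum; V ≈ 4058.2625.

6.3268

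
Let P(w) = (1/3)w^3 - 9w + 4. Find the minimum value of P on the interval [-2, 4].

P'(w) = w^2 - 9, whose only zero in [-2, 4] is w = 3.
Evaluating at the critical points and endpoints: P(-2) = 58/3; P(3) = -14; P(4) = -32/3.
The minimum over the interval is -14, attained at w = 3.

-14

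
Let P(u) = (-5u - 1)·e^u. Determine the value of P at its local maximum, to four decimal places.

1.5060

By the product rule, P'(u) = (-5u - 6)·e^u. Since e^u > 0, the only critical point is u = -6/5.
P''(-6/5) has the same sign as -5 < 0, so this is a local maximum.
P(-6/5) = (5)·e^(-6/5) ≈ 1.5060.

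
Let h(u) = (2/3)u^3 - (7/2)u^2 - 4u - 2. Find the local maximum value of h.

-23/24

h'(u) = 2u^2 - 7u - 4 = 0 at u = -1/2, 4.
Since h''(u) = 4u - 7, we get h''(-1/2) = -9 < 0 ⇒ local maximum; h''(4) = 9 > 0 ⇒ local minimum.
The local maximum is h(-1/2) = -23/24.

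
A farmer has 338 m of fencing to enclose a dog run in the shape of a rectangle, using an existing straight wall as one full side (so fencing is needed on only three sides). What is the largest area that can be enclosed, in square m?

28561/2

Let the sides perpendicular to the wall have length x and the parallel side y, so 2x + y = 338 and the area is A = xy = x(338 − 2x).
A'(x) = 338 − 4x = 0 gives x = 169/2, and A''(x) = −4 < 0 confirms a maximum.
Then y = 338 − 2·169/2 = 169 and A = 28561/2.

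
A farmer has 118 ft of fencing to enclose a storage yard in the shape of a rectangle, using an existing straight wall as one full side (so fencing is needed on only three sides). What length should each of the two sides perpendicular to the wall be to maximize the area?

Let the sides perpendicular to the wall have length x and the parallel side y, so 2x + y = 118 and the area is A = xy = x(118 − 2x).
A'(x) = 118 − 4x = 0 gives x = 59/2, and A''(x) = −4 < 0 confirms a maximum.
Then y = 118 − 2·59/2 = 59 and A = 3481/2.

59/2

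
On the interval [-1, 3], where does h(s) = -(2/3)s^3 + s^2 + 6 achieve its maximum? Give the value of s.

-1

Differentiating, h'(s) = -2s^2 + 2s; which vanishes at s = 0 and s = 1.
Compare values at every candidate in [-1, 3]: h(-1) = 23/3,  h(0) = 6,  h(1) = 19/3,  h(3) = -3.
Hence the absolute maximum is 23/3 at s = -1.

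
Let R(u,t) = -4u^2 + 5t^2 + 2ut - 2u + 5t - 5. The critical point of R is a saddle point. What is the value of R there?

-40/7

∂R/∂u = -8u + 2t - 2 = 0 and ∂R/∂t = 2u + 10t + 5 = 0, so (u, t) = (-5/14, -3/7).
The Hessian has R_{uu} = -8, R_{tt} = 10, R_{ut} = 2, giving D = -84 < 0, so the point is a saddle point.
R(-5/14, -3/7) = -40/7.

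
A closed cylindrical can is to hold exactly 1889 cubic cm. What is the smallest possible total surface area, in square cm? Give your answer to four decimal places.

With radius r and height h, πr²h = 1889 so h = 1889/(πr²), and S(r) = 2πr² + 2πrh = 2πr² + 2·1889/r.
S'(r) = 4πr − 2·1889/r² = 0 ⇒ r³ = 1889/(2π), so r ≈ 6.6991 and h = 2r ≈ 13.3982.
S''(r) = 4π + 4·1889/r³ > 0, so this is the minimum; S ≈ 845.9328.

845.9328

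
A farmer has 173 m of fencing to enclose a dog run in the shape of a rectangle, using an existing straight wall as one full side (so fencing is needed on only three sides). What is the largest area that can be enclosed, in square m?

29929/8

Let the sides perpendicular to the wall have length x and the parallel side y, so 2x + y = 173 and the area is A = xy = x(173 − 2x).
A'(x) = 173 − 4x = 0 gives x = 173/4, and A''(x) = −4 < 0 confirms a maximum.
Then y = 173 − 2·173/4 = 173/2 and A = 29929/8.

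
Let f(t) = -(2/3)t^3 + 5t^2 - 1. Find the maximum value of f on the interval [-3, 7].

f'(t) = -2t^2 + 10t, which vanishes at t = 0 and t = 5.
Evaluating at the critical points and endpoints: f(-3) = 62, f(0) = -1, f(5) = 122/3, f(7) = 46/3.
The maximum over the interval is 62, attained at t = -3.

62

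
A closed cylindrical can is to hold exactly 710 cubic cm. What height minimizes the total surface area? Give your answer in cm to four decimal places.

With radius r and height h, πr²h = 710 so h = 710/(πr²), and S(r) = 2πr² + 2πrh = 2πr² + 2·710/r.
S'(r) = 4πr − 2·710/r² = 0 ⇒ r³ = 710/(2π), so r ≈ 4.8346 and h = 2r ≈ 9.6692.
S''(r) = 4π + 4·710/r³ > 0, so this is the minimum; S ≈ 440.5753.

9.6692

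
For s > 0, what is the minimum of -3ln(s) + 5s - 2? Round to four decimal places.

f'(s) = -3/s + 5 = 0 gives s = 3/5.
f''(s) = 3/s², which is positive for s > 0, so this is a local minimum.
f(3/5) = -3·ln(3/5) + 3 - 2 ≈ 2.5325.

2.5325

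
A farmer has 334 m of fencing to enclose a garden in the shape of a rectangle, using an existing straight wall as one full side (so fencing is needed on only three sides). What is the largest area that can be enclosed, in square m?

Let the sides perpendicular to the wall have length x and the parallel side y, so 2x + y = 334 and the area is A = xy = x(334 − 2x).
A'(x) = 334 − 4x = 0 gives x = 167/2, and A''(x) = −4 < 0 confirms a maximum.
Then y = 334 − 2·167/2 = 167 and A = 27889/2.

27889/2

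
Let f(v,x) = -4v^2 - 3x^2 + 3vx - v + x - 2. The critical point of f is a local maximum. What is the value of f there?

∂f/∂v = -8v + 3x - 1 = 0 and ∂f/∂x = 3v - 6x + 1 = 0, so (v, x) = (-1/13, 5/39).
The Hessian has f_{vv} = -8, f_{xx} = -6, f_{vx} = 3, giving D = 39 > 0 with f_{vv} < 0, so the point is a local maximum.
f(-1/13, 5/39) = -74/39.

-74/39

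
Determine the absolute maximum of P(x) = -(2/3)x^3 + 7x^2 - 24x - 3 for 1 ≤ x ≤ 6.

P'(x) = -2x^2 + 14x - 24, which vanishes at x = 3 and x = 4.
Candidates: P(1) = -62/3,  P(3) = -30,  P(4) = -89/3,  P(6) = -39.
The maximum over the interval is -62/3, attained at x = 1.

-62/3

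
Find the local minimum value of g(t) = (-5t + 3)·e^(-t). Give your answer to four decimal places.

By the product rule, g'(t) = (5t - 8)·e^(-t). Since e^(-t) > 0, the only critical point is t = 8/5.
g''(8/5) has the same sign as 5 > 0, so this is a local minimum.
g(8/5) = (-5)·e^(-8/5) ≈ -1.0095.

-1.0095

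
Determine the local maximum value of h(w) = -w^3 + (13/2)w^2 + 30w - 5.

h'(w) = -3w^2 + 13w + 30 = 0 at w = -5/3, 6.
Since h''(w) = -6w + 13, we get h''(-5/3) = 23 > 0 ⇒ local minimum; h''(6) = -23 < 0 ⇒ local maximum.
Thus h has its local maximum at w = 6, with value 193.

193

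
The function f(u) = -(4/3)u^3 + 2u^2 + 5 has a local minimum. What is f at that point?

f'(u) = -4u^2 + 4u = 0 at u = 0, 1.
Since f''(u) = -8u + 4, we get f''(0) = 4 > 0 ⇒ local minimum; f''(1) = -4 < 0 ⇒ local maximum.
Thus f has its local minimum at u = 0, with value 5.

5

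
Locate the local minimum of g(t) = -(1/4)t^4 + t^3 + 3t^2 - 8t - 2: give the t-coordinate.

g'(t) = -t^3 + 3t^2 + 6t - 8 = 0 at t = -2, 1, 4.
g''(t) = -3t^2 + 6t + 6. g''(-2) = -18 < 0 ⇒ local maximum; g''(1) = 9 > 0 ⇒ local minimum; g''(4) = -18 < 0 ⇒ local maximum.
The local minimum is g(1) = -25/4.

1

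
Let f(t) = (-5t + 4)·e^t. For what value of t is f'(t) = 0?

By the product rule, f'(t) = (-5t - 1)·e^t. Since e^t > 0, the only critical point is t = -1/5.
f''(-1/5) has the same sign as -5 < 0, so this is a local maximum.
f(-1/5) = (5)·e^(-1/5) ≈ 4.0937.

-1/5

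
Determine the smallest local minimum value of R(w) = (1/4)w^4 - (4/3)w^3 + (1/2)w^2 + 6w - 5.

R'(w) = w^3 - 4w^2 + w + 6. Setting R'(w) = 0 gives w ∈ {-1, 2, 3}.
Since R''(w) = 3w^2 - 8w + 1, we get R''(-1) = 12 > 0 ⇒ local minimum; R''(2) = -3 < 0 ⇒ local maximum; R''(3) = 4 > 0 ⇒ local minimum.
So the smallest local minimum value is R(-1) = -107/12.

-107/12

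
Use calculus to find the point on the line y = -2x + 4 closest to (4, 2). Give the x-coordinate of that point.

8/5

Minimize D(x)^2 = (x - 4)^2 + (-2x + 2)^2.
d/dx[D^2] = 2(x - 4) + 2·(-2)·(-2x + 2) = 0 ⇒ x = 8/5.
Then y = 4/5 and the distance is √(36/5) ≈ 2.6833.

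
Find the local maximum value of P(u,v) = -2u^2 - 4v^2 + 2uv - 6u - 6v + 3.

∂P/∂u = -4u + 2v - 6 = 0 and ∂P/∂v = 2u - 8v - 6 = 0, so (u, v) = (-15/7, -9/7).
The Hessian has P_{uu} = -4, P_{vv} = -8, P_{uv} = 2, giving D = 28 > 0 with P_{uu} < 0, so the point is a local maximum.
P(-15/7, -9/7) = 93/7.

93/7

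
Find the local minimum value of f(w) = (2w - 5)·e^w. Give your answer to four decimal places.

-8.9634

f'(w) = 2·e^w + (2w - 5)·1·e^w = (2w - 3)·e^w. Since e^w > 0, the only critical point is w = 3/2.
f''(3/2) has the same sign as 2 > 0, so this is a local minimum.
f(3/2) = (-2)·e^(3/2) ≈ -8.9634.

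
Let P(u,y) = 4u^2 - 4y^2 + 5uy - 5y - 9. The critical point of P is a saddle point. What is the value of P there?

-701/89

∂P/∂u = 8u + 5y = 0 and ∂P/∂y = 5u - 8y - 5 = 0, so (u, y) = (25/89, -40/89).
The Hessian has P_{uu} = 8, P_{yy} = -8, P_{uy} = 5, giving D = -89 < 0, so the point is a saddle point.
P(25/89, -40/89) = -701/89.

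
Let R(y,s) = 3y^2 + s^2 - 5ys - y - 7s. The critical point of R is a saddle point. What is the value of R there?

183/13

∂R/∂y = 6y - 5s - 1 = 0 and ∂R/∂s = -5y + 2s - 7 = 0, so (y, s) = (-37/13, -47/13).
The Hessian has R_{yy} = 6, R_{ss} = 2, R_{ys} = -5, giving D = -13 < 0, so the point is a saddle point.
R(-37/13, -47/13) = 183/13.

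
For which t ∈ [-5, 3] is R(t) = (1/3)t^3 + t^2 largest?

Differentiating, R'(t) = t^2 + 2t; which vanishes at t = -2 and t = 0.
Evaluating at the critical points and endpoints: R(-5) = -50/3, R(-2) = 4/3, R(0) = 0, R(3) = 18.
Hence the absolute maximum is 18 at t = 3.

3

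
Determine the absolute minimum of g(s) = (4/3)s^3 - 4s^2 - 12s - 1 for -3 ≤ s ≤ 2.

Differentiating, g'(s) = 4s^2 - 8s - 12; whose only zero in [-3, 2] is s = -1.
Compare values at every candidate in [-3, 2]: g(-3) = -37, g(-1) = 17/3, g(2) = -91/3.
Hence the absolute minimum is -37 at s = -3.

-37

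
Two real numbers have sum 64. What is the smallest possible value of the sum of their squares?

2048

With a + b = 64, a^2 + b^2 = a^2 + (64 − a)^2.
The derivative 2a − 2(64 − a) = 4a − 128 vanishes at a = 32; second derivative 4 > 0, a minimum.
The minimum is 2·(32)^2 = 2048.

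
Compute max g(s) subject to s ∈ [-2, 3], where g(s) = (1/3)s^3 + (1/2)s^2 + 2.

31/2

Differentiating, g'(s) = s^2 + s; which vanishes at s = -1 and s = 0.
Compare values at every candidate in [-2, 3]: g(-2) = 4/3, g(-1) = 13/6, g(0) = 2, g(3) = 31/2.
The maximum over the interval is 31/2, attained at s = 3.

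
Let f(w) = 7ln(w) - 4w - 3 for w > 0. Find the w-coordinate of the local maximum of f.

f'(w) = 7/w − 4 = 0 gives w = 7/4.
f''(w) = -7/w², which is negative for w > 0, so this is a local maximum.
f(7/4) = 7·ln(7/4) - 7 - 3 ≈ -6.0827.

7/4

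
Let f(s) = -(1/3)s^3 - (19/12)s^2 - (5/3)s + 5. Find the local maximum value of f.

446/81

Critical points: f'(s) = -s^2 - (19/6)s - 5/3 vanishes at s = -5/2, -2/3.
f''(s) = -2s - 19/6. f''(-5/2) = 11/6 > 0 ⇒ local minimum; f''(-2/3) = -11/6 < 0 ⇒ local maximum.
So the local maximum value is f(-2/3) = 446/81.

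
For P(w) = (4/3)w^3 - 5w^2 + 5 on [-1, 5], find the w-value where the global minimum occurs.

5/2

P'(w) = 4w^2 - 10w, which vanishes at w = 0 and w = 5/2.
Compare values at every candidate in [-1, 5]: P(-1) = -4/3; P(0) = 5; P(5/2) = -65/12; P(5) = 140/3.
The minimum over the interval is -65/12, attained at w = 5/2.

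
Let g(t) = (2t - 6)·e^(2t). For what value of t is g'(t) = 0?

By the product rule, g'(t) = (4t - 10)·e^(2t). Since e^(2t) > 0, the only critical point is t = 5/2.
g''(5/2) has the same sign as 4 > 0, so this is a local minimum.
g(5/2) = (-1)·e^(5) ≈ -148.4132.

5/2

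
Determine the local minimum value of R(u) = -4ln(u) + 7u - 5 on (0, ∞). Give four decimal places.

R'(u) = -4/u + 7 = 0 gives u = 4/7.
R''(u) = 4/u², which is positive for u > 0, so this is a local minimum.
R(4/7) = -4·ln(4/7) + 4 - 5 ≈ 1.2385.

1.2385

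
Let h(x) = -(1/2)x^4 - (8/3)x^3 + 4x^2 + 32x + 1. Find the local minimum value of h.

Critical points: h'(x) = -2x^3 - 8x^2 + 8x + 32 vanishes at x = -4, -2, 2.
h''(x) = -6x^2 - 16x + 8. h''(-4) = -24 < 0 ⇒ local maximum; h''(-2) = 16 > 0 ⇒ local minimum; h''(2) = -48 < 0 ⇒ local maximum.
Thus h has its local minimum at x = -2, with value -101/3.

-101/3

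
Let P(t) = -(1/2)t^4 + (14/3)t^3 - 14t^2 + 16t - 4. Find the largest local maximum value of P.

20/3

Critical points: P'(t) = -2t^3 + 14t^2 - 28t + 16 vanishes at t = 1, 2, 4.
P''(t) = -6t^2 + 28t - 28. P''(1) = -6 < 0 ⇒ local maximum; P''(2) = 4 > 0 ⇒ local minimum; P''(4) = -12 < 0 ⇒ local maximum.
So the largest local maximum value is P(4) = 20/3.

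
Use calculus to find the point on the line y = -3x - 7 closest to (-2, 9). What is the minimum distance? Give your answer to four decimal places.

Minimize D(x)^2 = (x + 2)^2 + (-3x - 16)^2.
d/dx[D^2] = 2(x + 2) + 2·(-3)·(-3x - 16) = 0 ⇒ x = -5.
Then y = 8 and the distance is √(10) ≈ 3.1623.

3.1623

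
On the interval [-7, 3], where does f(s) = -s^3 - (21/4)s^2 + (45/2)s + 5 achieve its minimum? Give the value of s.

-5

The derivative is -3s^2 - (21/2)s + 45/2, which vanishes at s = -5 and s = 3/2.
Candidates: f(-7) = -267/4; f(-5) = -455/4; f(3/2) = 377/16; f(3) = -7/4.
So the minimum is f(-5) = -455/4.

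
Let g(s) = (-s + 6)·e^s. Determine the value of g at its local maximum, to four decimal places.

148.4132

By the product rule, g'(s) = (-s + 5)·e^s. Since e^s > 0, the only critical point is s = 5.
g''(5) has the same sign as -1 < 0, so this is a local maximum.
g(5) = (1)·e^(5) ≈ 148.4132.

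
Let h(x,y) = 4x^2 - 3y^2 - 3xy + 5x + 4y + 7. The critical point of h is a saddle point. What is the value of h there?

∂h/∂x = 8x - 3y + 5 = 0 and ∂h/∂y = -3x - 6y + 4 = 0, so (x, y) = (-6/19, 47/57).
The Hessian has h_{xx} = 8, h_{yy} = -6, h_{xy} = -3, giving D = -57 < 0, so the point is a saddle point.
h(-6/19, 47/57) = 448/57.

448/57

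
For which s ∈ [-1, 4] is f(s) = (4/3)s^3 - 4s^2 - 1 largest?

f'(s) = 4s^2 - 8s, which vanishes at s = 0 and s = 2.
Candidates: f(-1) = -19/3; f(0) = -1; f(2) = -19/3; f(4) = 61/3.
The maximum over the interval is 61/3, attained at s = 4.

4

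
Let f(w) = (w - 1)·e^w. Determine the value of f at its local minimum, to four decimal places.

-1.0000

Differentiating with the product rule gives f'(w) = (w)·e^w. Since e^w > 0, the only critical point is w = 0.
f''(0) has the same sign as 1 > 0, so this is a local minimum.
f(0) = (-1)·e^(0) ≈ -1.0000.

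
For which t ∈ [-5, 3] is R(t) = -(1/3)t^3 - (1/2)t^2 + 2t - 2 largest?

Differentiating, R'(t) = -t^2 - t + 2; which vanishes at t = -2 and t = 1.
Candidates: R(-5) = 103/6, R(-2) = -16/3, R(1) = -5/6, R(3) = -19/2.
So the maximum is R(-5) = 103/6.

-5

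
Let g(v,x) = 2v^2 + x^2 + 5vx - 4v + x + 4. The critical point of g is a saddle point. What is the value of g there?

∂g/∂v = 4v + 5x - 4 = 0 and ∂g/∂x = 5v + 2x + 1 = 0, so (v, x) = (-13/17, 24/17).
The Hessian has g_{vv} = 4, g_{xx} = 2, g_{vx} = 5, giving D = -17 < 0, so the point is a saddle point.
g(-13/17, 24/17) = 106/17.

106/17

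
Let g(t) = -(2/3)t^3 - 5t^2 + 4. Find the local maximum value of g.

g'(t) = -2t^2 - 10t = 0 at t = -5, 0.
g''(t) = -4t - 10. g''(-5) = 10 > 0 ⇒ local minimum; g''(0) = -10 < 0 ⇒ local maximum.
The local maximum is g(0) = 4.

4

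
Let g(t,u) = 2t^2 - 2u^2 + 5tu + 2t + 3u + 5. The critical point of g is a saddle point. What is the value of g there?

∂g/∂t = 4t + 5u + 2 = 0 and ∂g/∂u = 5t - 4u + 3 = 0, so (t, u) = (-23/41, 2/41).
The Hessian has g_{tt} = 4, g_{uu} = -4, g_{tu} = 5, giving D = -41 < 0, so the point is a saddle point.
g(-23/41, 2/41) = 185/41.

185/41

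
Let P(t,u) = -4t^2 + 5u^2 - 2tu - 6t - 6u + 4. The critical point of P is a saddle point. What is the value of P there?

∂P/∂t = -8t - 2u - 6 = 0 and ∂P/∂u = -2t + 10u - 6 = 0, so (t, u) = (-6/7, 3/7).
The Hessian has P_{tt} = -8, P_{uu} = 10, P_{tu} = -2, giving D = -84 < 0, so the point is a saddle point.
P(-6/7, 3/7) = 37/7.

37/7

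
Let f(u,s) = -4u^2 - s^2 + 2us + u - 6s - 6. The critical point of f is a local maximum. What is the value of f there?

∂f/∂u = -8u + 2s + 1 = 0 and ∂f/∂s = 2u - 2s - 6 = 0, so (u, s) = (-5/6, -23/6).
The Hessian has f_{uu} = -8, f_{ss} = -2, f_{us} = 2, giving D = 12 > 0 with f_{uu} < 0, so the point is a local maximum.
f(-5/6, -23/6) = 61/12.

61/12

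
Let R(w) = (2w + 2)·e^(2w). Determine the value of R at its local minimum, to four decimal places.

By the product rule, R'(w) = (4w + 6)·e^(2w). Since e^(2w) > 0, the only critical point is w = -3/2.
R''(-3/2) has the same sign as 4 > 0, so this is a local minimum.
R(-3/2) = (-1)·e^(-3) ≈ -0.0498.

-0.0498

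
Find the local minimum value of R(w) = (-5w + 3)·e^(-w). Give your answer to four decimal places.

-1.0095

By the product rule, R'(w) = (5w - 8)·e^(-w). Since e^(-w) > 0, the only critical point is w = 8/5.
R''(8/5) has the same sign as 5 > 0, so this is a local minimum.
R(8/5) = (-5)·e^(-8/5) ≈ -1.0095.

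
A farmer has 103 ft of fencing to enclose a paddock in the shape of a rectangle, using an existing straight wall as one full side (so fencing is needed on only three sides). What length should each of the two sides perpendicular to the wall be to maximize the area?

Let the sides perpendicular to the wall have length x and the parallel side y, so 2x + y = 103 and the area is A = xy = x(103 − 2x).
A'(x) = 103 − 4x = 0 gives x = 103/4, and A''(x) = −4 < 0 confirms a maximum.
Then y = 103 − 2·103/4 = 103/2 and A = 10609/8.

103/4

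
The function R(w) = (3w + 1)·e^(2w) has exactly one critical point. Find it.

Differentiating with the product rule gives R'(w) = (6w + 5)·e^(2w). Since e^(2w) > 0, the only critical point is w = -5/6.
R''(-5/6) has the same sign as 6 > 0, so this is a local minimum.
R(-5/6) = (-3/2)·e^(-5/3) ≈ -0.2833.

-5/6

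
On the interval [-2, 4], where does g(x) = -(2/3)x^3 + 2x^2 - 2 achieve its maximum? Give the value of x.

-2

g'(x) = -2x^2 + 4x, which vanishes at x = 0 and x = 2.
Candidates: g(-2) = 34/3, g(0) = -2, g(2) = 2/3, g(4) = -38/3.
The maximum over the interval is 34/3, attained at x = -2.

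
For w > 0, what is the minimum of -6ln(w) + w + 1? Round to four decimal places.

f'(w) = -6/w + 1 = 0 gives w = 6.
f''(w) = 6/w², which is positive for w > 0, so this is a local minimum.
f(6) = -6·ln(6) + 6 + 1 ≈ -3.7506.

-3.7506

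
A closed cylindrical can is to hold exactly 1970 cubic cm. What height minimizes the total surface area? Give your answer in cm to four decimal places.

13.5871

With radius r and height h, πr²h = 1970 so h = 1970/(πr²), and S(r) = 2πr² + 2πrh = 2πr² + 2·1970/r.
S'(r) = 4πr − 2·1970/r² = 0 ⇒ r³ = 1970/(2π), so r ≈ 6.7935 and h = 2r ≈ 13.5871.
S''(r) = 4π + 4·1970/r³ > 0, so this is the minimum; S ≈ 869.9455.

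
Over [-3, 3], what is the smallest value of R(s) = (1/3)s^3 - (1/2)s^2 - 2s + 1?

-13/2

R'(s) = s^2 - s - 2, which vanishes at s = -1 and s = 2.
Candidates: R(-3) = -13/2; R(-1) = 13/6; R(2) = -7/3; R(3) = -1/2.
The minimum over the interval is -13/2, attained at s = -3.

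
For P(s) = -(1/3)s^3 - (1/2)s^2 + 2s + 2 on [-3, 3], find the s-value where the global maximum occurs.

P'(s) = -s^2 - s + 2, which vanishes at s = -2 and s = 1.
Candidates: P(-3) = 1/2,  P(-2) = -4/3,  P(1) = 19/6,  P(3) = -11/2.
The maximum over the interval is 19/6, attained at s = 1.

1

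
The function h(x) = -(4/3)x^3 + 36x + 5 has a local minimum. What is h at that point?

-67

h'(x) = -4x^2 + 36 = 0 at x = -3, 3.
Since h''(x) = -8x, we get h''(-3) = 24 > 0 ⇒ local minimum; h''(3) = -24 < 0 ⇒ local maximum.
The local minimum is h(-3) = -67.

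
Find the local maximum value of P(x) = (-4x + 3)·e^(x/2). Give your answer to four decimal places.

4.2821

By the product rule, P'(x) = (-2x - 5/2)·e^(x/2). Since e^(x/2) > 0, the only critical point is x = -5/4.
P''(-5/4) has the same sign as -2 < 0, so this is a local maximum.
P(-5/4) = (8)·e^(-5/8) ≈ 4.2821.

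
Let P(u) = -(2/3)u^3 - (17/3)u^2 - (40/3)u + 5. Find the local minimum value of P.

Critical points: P'(u) = -2u^2 - (34/3)u - 40/3 vanishes at u = -4, -5/3.
P''(u) = -4u - 34/3. P''(-4) = 14/3 > 0 ⇒ local minimum; P''(-5/3) = -14/3 < 0 ⇒ local maximum.
Thus P has its local minimum at u = -4, with value 31/3.

31/3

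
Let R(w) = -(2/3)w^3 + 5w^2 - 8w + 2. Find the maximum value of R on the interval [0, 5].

The derivative is -2w^2 + 10w - 8, which vanishes at w = 1 and w = 4.
Compare values at every candidate in [0, 5]: R(0) = 2, R(1) = -5/3, R(4) = 22/3, R(5) = 11/3.
The maximum over the interval is 22/3, attained at w = 4.

22/3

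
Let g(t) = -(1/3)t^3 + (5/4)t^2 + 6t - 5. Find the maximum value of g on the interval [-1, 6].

The derivative is -t^2 + (5/2)t + 6, whose only zero in [-1, 6] is t = 4.
Evaluating at the critical points and endpoints: g(-1) = -113/12, g(4) = 53/3, g(6) = 4.
Hence the absolute maximum is 53/3 at t = 4.

53/3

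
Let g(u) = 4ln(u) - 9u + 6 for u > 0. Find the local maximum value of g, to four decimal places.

-1.2437

g'(u) = 4/u − 9 = 0 gives u = 4/9.
g''(u) = -4/u², which is negative for u > 0, so this is a local maximum.
g(4/9) = 4·ln(4/9) - 4 + 6 ≈ -1.2437.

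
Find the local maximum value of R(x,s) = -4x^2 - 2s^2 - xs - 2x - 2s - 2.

∂R/∂x = -8x - s - 2 = 0 and ∂R/∂s = -x - 4s - 2 = 0, so (x, s) = (-6/31, -14/31).
The Hessian has R_{xx} = -8, R_{ss} = -4, R_{xs} = -1, giving D = 31 > 0 with R_{xx} < 0, so the point is a local maximum.
R(-6/31, -14/31) = -42/31.

-42/31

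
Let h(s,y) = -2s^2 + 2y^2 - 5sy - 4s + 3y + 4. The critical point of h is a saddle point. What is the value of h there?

118/41

∂h/∂s = -4s - 5y - 4 = 0 and ∂h/∂y = -5s + 4y + 3 = 0, so (s, y) = (-1/41, -32/41).
The Hessian has h_{ss} = -4, h_{yy} = 4, h_{sy} = -5, giving D = -41 < 0, so the point is a saddle point.
h(-1/41, -32/41) = 118/41.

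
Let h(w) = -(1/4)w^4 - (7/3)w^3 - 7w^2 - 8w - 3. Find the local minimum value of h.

h'(w) = -w^3 - 7w^2 - 14w - 8 = 0 at w = -4, -2, -1.
Second-derivative test with h''(w) = -3w^2 - 14w - 14: h''(-4) = -6 < 0 ⇒ local maximum; h''(-2) = 2 > 0 ⇒ local minimum; h''(-1) = -3 < 0 ⇒ local maximum.
Thus h has its local minimum at w = -2, with value -1/3.

-1/3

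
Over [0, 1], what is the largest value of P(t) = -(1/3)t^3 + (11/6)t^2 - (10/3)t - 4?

The derivative is -t^2 + (11/3)t - 10/3, which has no zeros in [0, 1].
Evaluating at the critical points and endpoints: P(0) = -4; P(1) = -35/6.
The maximum over the interval is -4, attained at t = 0.

-4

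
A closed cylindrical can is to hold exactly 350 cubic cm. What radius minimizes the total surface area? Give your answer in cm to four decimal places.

3.8191

With radius r and height h, πr²h = 350 so h = 350/(πr²), and S(r) = 2πr² + 2πrh = 2πr² + 2·350/r.
S'(r) = 4πr − 2·350/r² = 0 ⇒ r³ = 350/(2π), so r ≈ 3.8191 and h = 2r ≈ 7.6382.
S''(r) = 4π + 4·350/r³ > 0, so this is the minimum; S ≈ 274.9328.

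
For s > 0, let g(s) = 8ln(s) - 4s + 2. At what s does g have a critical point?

g'(s) = 8/s − 4 = 0 gives s = 2.
g''(s) = -8/s², which is negative for s > 0, so this is a local maximum.
g(2) = 8·ln(2) - 8 + 2 ≈ -0.4548.

2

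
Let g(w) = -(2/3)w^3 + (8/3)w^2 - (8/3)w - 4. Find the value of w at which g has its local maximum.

2

Critical points: g'(w) = -2w^2 + (16/3)w - 8/3 vanishes at w = 2/3, 2.
g''(w) = -4w + 16/3. g''(2/3) = 8/3 > 0 ⇒ local minimum; g''(2) = -8/3 < 0 ⇒ local maximum.
Thus g has its local maximum at w = 2, with value -4.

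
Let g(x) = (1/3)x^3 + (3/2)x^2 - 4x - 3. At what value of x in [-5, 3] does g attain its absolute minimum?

g'(x) = x^2 + 3x - 4, which vanishes at x = -4 and x = 1.
Compare values at every candidate in [-5, 3]: g(-5) = 77/6, g(-4) = 47/3, g(1) = -31/6, g(3) = 15/2.
Hence the absolute minimum is -31/6 at x = 1.

1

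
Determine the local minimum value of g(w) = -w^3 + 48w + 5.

Critical points: g'(w) = -3w^2 + 48 vanishes at w = -4, 4.
Second-derivative test with g''(w) = -6w: g''(-4) = 24 > 0 ⇒ local minimum; g''(4) = -24 < 0 ⇒ local maximum.
Thus g has its local minimum at w = -4, with value -123.

-123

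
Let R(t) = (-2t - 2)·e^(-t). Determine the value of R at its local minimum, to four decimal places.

R'(t) = (-2)·e^(-t) + (-2t - 2)·(-1)·e^(-t) = (2t)·e^(-t). Since e^(-t) > 0, the only critical point is t = 0.
R''(0) has the same sign as 2 > 0, so this is a local minimum.
R(0) = (-2)·e^(0) ≈ -2.0000.

-2.0000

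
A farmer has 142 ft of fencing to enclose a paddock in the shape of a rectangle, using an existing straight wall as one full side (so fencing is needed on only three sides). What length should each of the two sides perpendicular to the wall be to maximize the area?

71/2

Let the sides perpendicular to the wall have length x and the parallel side y, so 2x + y = 142 and the area is A = xy = x(142 − 2x).
A'(x) = 142 − 4x = 0 gives x = 71/2, and A''(x) = −4 < 0 confirms a maximum.
Then y = 142 − 2·71/2 = 71 and A = 5041/2.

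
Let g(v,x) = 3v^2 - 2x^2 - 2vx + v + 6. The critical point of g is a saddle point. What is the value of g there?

∂g/∂v = 6v - 2x + 1 = 0 and ∂g/∂x = -2v - 4x = 0, so (v, x) = (-1/7, 1/14).
The Hessian has g_{vv} = 6, g_{xx} = -4, g_{vx} = -2, giving D = -28 < 0, so the point is a saddle point.
g(-1/7, 1/14) = 83/14.

83/14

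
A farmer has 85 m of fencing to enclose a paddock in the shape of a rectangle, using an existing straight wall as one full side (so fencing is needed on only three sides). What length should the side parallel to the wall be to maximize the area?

85/2

Let the sides perpendicular to the wall have length x and the parallel side y, so 2x + y = 85 and the area is A = xy = x(85 − 2x).
A'(x) = 85 − 4x = 0 gives x = 85/4, and A''(x) = −4 < 0 confirms a maximum.
Then y = 85 − 2·85/4 = 85/2 and A = 7225/8.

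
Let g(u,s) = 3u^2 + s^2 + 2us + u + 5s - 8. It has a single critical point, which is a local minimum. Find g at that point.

-65/4

∂g/∂u = 6u + 2s + 1 = 0 and ∂g/∂s = 2u + 2s + 5 = 0, so (u, s) = (1, -7/2).
The Hessian has g_{uu} = 6, g_{ss} = 2, g_{us} = 2, giving D = 8 > 0 with g_{uu} > 0, so the point is a local minimum.
g(1, -7/2) = -65/4.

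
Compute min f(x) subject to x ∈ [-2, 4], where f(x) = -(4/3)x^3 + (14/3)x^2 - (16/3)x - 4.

f'(x) = -4x^2 + (28/3)x - 16/3, which vanishes at x = 1 and x = 4/3.
Compare values at every candidate in [-2, 4]: f(-2) = 36; f(1) = -6; f(4/3) = -484/81; f(4) = -36.
So the minimum is f(4) = -36.

-36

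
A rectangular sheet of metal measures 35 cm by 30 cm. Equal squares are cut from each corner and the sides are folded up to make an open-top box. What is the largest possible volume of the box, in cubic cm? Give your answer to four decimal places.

2509.1197

With cut size x, the volume is V(x) = x(35 − 2x)(30 − 2x) for 0 < x < 15.
V'(x) = 12x^2 − 260x + 1050. Setting V'(x) = 0 gives x ≈ 5.3688 (the root in (0, 15)).
V''(x) = 24x − 260 is negative there, so this is the maximum; V ≈ 2509.1197.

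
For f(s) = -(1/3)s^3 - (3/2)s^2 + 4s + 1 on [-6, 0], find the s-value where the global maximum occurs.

f'(s) = -s^2 - 3s + 4, whose only zero in [-6, 0] is s = -4.
Compare values at every candidate in [-6, 0]: f(-6) = -5; f(-4) = -53/3; f(0) = 1.
The maximum over the interval is 1, attained at s = 0.

0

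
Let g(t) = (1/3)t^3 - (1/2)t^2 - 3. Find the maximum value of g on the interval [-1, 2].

Differentiating, g'(t) = t^2 - t; which vanishes at t = 0 and t = 1.
Candidates: g(-1) = -23/6; g(0) = -3; g(1) = -19/6; g(2) = -7/3.
Hence the absolute maximum is -7/3 at t = 2.

-7/3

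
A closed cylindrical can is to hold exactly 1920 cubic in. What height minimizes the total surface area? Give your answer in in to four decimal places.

With radius r and height h, πr²h = 1920 so h = 1920/(πr²), and S(r) = 2πr² + 2πrh = 2πr² + 2·1920/r.
S'(r) = 4πr − 2·1920/r² = 0 ⇒ r³ = 1920/(2π), so r ≈ 6.7356 and h = 2r ≈ 13.4711.
S''(r) = 4π + 4·1920/r³ > 0, so this is the minimum; S ≈ 855.1626.

13.4711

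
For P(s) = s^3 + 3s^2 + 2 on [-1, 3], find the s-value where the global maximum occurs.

3

P'(s) = 3s^2 + 6s, whose only zero in [-1, 3] is s = 0.
Evaluating at the critical points and endpoints: P(-1) = 4; P(0) = 2; P(3) = 56.
Hence the absolute maximum is 56 at s = 3.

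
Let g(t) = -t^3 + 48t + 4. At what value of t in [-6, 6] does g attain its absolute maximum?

4

Differentiating, g'(t) = -3t^2 + 48; which vanishes at t = -4 and t = 4.
Candidates: g(-6) = -68; g(-4) = -124; g(4) = 132; g(6) = 76.
The maximum over the interval is 132, attained at t = 4.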